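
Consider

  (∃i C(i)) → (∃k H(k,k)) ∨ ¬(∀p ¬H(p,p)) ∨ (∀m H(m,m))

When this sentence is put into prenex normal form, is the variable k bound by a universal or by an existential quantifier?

existential

Rewrite implications/biconditionals: A → B as ¬A ∨ B.
  ¬(∃i C(i)) ∨ (∃k H(k,k)) ∨ ¬(∀p ¬H(p,p)) ∨ (∀m H(m,m))
Push ¬ through the quantifiers and connectives to reach negation normal form:
  (∀i ¬C(i)) ∨ (∃k H(k,k)) ∨ (∃p H(p,p)) ∨ (∀m H(m,m))
All bound variables are already distinct, so no renaming is needed.
Finally move all quantifiers to the prefix:
  ∀i ∃k ∃p ∀m (¬C(i) ∨ H(k,k) ∨ H(p,p) ∨ H(m,m))
The quantifier ∃k sits under an even number of negations (counting the antecedent side of each →), so it remains existential.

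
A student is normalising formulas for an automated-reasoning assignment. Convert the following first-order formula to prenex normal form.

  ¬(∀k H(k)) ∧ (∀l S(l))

∃k ∀l (¬H(k) ∧ S(l))

Push ¬ through the quantifiers and connectives to reach negation normal form:
  (∃k ¬H(k)) ∧ (∀l S(l))
All bound variables are already distinct, so no renaming is needed.
Extract every quantifier outward, since the variables are now distinct and don't occur free across branches:
  ∃k ∀l (¬H(k) ∧ S(l))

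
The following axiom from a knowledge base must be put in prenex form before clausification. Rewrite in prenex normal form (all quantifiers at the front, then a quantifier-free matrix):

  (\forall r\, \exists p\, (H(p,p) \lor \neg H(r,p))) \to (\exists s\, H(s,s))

\exists r\, \forall p\, \exists s\, (\neg H(p,p) \land H(r,p) \lor H(s,s))

First replace A → B with ¬A ∨ B.
  \neg (\forall r\, \exists p\, (H(p,p) \lor \neg H(r,p))) \lor (\exists s\, H(s,s))
Move each ¬ inward, flipping quantifiers it crosses:
  (\exists r\, \forall p\, (\neg H(p,p) \land H(r,p))) \lor (\exists s\, H(s,s))
All bound variables are already distinct, so no renaming is needed.
Extract every quantifier outward, since the variables are now distinct and don't occur free across branches:
  \exists r\, \forall p\, \exists s\, (\neg H(p,p) \land H(r,p) \lor H(s,s))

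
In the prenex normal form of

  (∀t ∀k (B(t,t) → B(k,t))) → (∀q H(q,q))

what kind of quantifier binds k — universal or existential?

First replace A → B with ¬A ∨ B.
  ¬(∀t ∀k (¬B(t,t) ∨ B(k,t))) ∨ (∀q H(q,q))
Push ¬ through the quantifiers and connectives to reach negation normal form:
  (∃t ∃k (B(t,t) ∧ ¬B(k,t))) ∨ (∀q H(q,q))
All bound variables are already distinct, so no renaming is needed.
Pull the quantifiers to the front (each side's bound variable is not free in the other side):
  ∃t ∃k ∀q (B(t,t) ∧ ¬B(k,t) ∨ H(q,q))
The quantifier ∀k sits under an odd number of negations (counting the antecedent side of each →), so it flips to ∃k.

existential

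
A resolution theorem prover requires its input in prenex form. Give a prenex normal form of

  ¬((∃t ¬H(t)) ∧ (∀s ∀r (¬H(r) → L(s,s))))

Rewrite implications/biconditionals: A → B as ¬A ∨ B.
  ¬((∃t ¬H(t)) ∧ (∀s ∀r (¬¬H(r) ∨ L(s,s))))
Push ¬ through the quantifiers and connectives to reach negation normal form:
  (∀t H(t)) ∨ (∃s ∃r (¬H(r) ∧ ¬L(s,s)))
All bound variables are already distinct, so no renaming is needed.
Extract every quantifier outward, since the variables are now distinct and don't occur free across branches:
  ∀t ∃s ∃r (H(t) ∨ ¬H(r) ∧ ¬L(s,s))

∀t ∃s ∃r (H(t) ∨ ¬H(r) ∧ ¬L(s,s))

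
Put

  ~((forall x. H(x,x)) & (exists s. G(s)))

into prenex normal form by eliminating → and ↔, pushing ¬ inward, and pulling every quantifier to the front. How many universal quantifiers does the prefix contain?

1

Drive negations inward (¬∀x A ≡ ∃x ¬A, ¬∃x A ≡ ∀x ¬A, De Morgan for ∧/∨):
  (exists x. ~H(x,x)) | (forall s. ~G(s))
Finally move all quantifiers to the prefix:
  exists x. forall s. (~H(x,x) | ~G(s))
The prefix is exists x forall s: 1 universal, 1 existential.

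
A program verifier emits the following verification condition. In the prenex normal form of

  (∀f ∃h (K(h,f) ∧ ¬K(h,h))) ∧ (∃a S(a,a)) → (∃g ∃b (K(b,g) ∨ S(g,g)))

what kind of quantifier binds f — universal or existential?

Eliminate → and ↔ using ¬ and ∨.
  ¬((∀f ∃h (K(h,f) ∧ ¬K(h,h))) ∧ (∃a S(a,a))) ∨ (∃g ∃b (K(b,g) ∨ S(g,g)))
Drive negations inward (¬∀x A ≡ ∃x ¬A, ¬∃x A ≡ ∀x ¬A, De Morgan for ∧/∨):
  (∃f ∀h (¬K(h,f) ∨ K(h,h))) ∨ (∀a ¬S(a,a)) ∨ (∃g ∃b (K(b,g) ∨ S(g,g)))
All bound variables are already distinct, so no renaming is needed.
Extract every quantifier outward, since the variables are now distinct and don't occur free across branches:
  ∃f ∀h ∀a ∃g ∃b (¬K(h,f) ∨ K(h,h) ∨ ¬S(a,a) ∨ K(b,g) ∨ S(g,g))
The quantifier ∀f sits under an odd number of negations (counting the antecedent side of each →), so it flips to ∃f.

existential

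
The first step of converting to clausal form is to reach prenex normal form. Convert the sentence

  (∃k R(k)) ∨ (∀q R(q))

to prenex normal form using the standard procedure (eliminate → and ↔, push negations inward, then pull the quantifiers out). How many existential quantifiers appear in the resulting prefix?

1

Extract every quantifier outward, since the variables are now distinct and don't occur free across branches:
  ∃k ∀q (R(k) ∨ R(q))
The prefix is ∃k ∀q: 1 universal, 1 existential.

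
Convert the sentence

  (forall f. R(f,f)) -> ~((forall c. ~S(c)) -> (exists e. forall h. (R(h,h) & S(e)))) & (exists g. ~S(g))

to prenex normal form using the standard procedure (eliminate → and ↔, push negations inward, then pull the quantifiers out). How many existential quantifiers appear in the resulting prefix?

3

First replace A → B with ¬A ∨ B.
  ~(forall f. R(f,f)) | ~(~(forall c. ~S(c)) | (exists e. forall h. (R(h,h) & S(e)))) & (exists g. ~S(g))
Push ¬ through the quantifiers and connectives to reach negation normal form:
  (exists f. ~R(f,f)) | (forall c. ~S(c)) & (forall e. exists h. (~R(h,h) | ~S(e))) & (exists g. ~S(g))
All bound variables are already distinct, so no renaming is needed.
Finally move all quantifiers to the prefix:
  exists f. forall c. forall e. exists h. exists g. (~R(f,f) | ~S(c) & (~R(h,h) | ~S(e)) & ~S(g))
The prefix is exists f forall c forall e exists h exists g: 2 universal, 3 existential.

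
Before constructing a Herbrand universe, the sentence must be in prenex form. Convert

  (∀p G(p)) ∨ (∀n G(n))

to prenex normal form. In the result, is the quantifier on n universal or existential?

universal

Pull the quantifiers to the front (each side's bound variable is not free in the other side):
  ∀p ∀n (G(p) ∨ G(n))
The quantifier ∀n sits under an even number of negations, so it remains universal.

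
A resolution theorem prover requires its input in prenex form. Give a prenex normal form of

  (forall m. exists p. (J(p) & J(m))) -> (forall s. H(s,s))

Rewrite implications/biconditionals: A → B as ¬A ∨ B.
  ~(forall m. exists p. (J(p) & J(m))) | (forall s. H(s,s))
Drive negations inward (¬∀x A ≡ ∃x ¬A, ¬∃x A ≡ ∀x ¬A, De Morgan for ∧/∨):
  (exists m. forall p. (~J(p) | ~J(m))) | (forall s. H(s,s))
Pull the quantifiers to the front (each side's bound variable is not free in the other side):
  exists m. forall p. forall s. (~J(p) | ~J(m) | H(s,s))

exists m. forall p. forall s. (~J(p) | ~J(m) | H(s,s))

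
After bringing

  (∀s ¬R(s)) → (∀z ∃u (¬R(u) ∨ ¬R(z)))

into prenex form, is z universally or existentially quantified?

Eliminate → and ↔ using ¬ and ∨.
  ¬(∀s ¬R(s)) ∨ (∀z ∃u (¬R(u) ∨ ¬R(z)))
Drive negations inward (¬∀x A ≡ ∃x ¬A, ¬∃x A ≡ ∀x ¬A, De Morgan for ∧/∨):
  (∃s R(s)) ∨ (∀z ∃u (¬R(u) ∨ ¬R(z)))
All bound variables are already distinct, so no renaming is needed.
Pull the quantifiers to the front (each side's bound variable is not free in the other side):
  ∃s ∀z ∃u (R(s) ∨ ¬R(u) ∨ ¬R(z))
The quantifier ∀z sits under an even number of negations (counting the antecedent side of each →), so it remains universal.

universal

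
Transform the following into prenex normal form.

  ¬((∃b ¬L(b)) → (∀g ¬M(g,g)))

Eliminate → and ↔ using ¬ and ∨.
  ¬(¬(∃b ¬L(b)) ∨ (∀g ¬M(g,g)))
Push ¬ through the quantifiers and connectives to reach negation normal form:
  (∃b ¬L(b)) ∧ (∃g M(g,g))
Extract every quantifier outward, since the variables are now distinct and don't occur free across branches:
  ∃b ∃g (¬L(b) ∧ M(g,g))

∃b ∃g (¬L(b) ∧ M(g,g))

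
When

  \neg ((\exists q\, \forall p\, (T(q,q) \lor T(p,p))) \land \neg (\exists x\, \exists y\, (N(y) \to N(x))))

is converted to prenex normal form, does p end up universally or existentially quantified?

existential

First replace A → B with ¬A ∨ B.
  \neg ((\exists q\, \forall p\, (T(q,q) \lor T(p,p))) \land \neg (\exists x\, \exists y\, (\neg N(y) \lor N(x))))
Push ¬ through the quantifiers and connectives to reach negation normal form:
  (\forall q\, \exists p\, (\neg T(q,q) \land \neg T(p,p))) \lor (\exists x\, \exists y\, (\neg N(y) \lor N(x)))
Pull the quantifiers to the front (each side's bound variable is not free in the other side):
  \forall q\, \exists p\, \exists x\, \exists y\, (\neg T(q,q) \land \neg T(p,p) \lor \neg N(y) \lor N(x))
The quantifier \forall p sits under an odd number of negations (counting the antecedent side of each →), so it flips to \exists p.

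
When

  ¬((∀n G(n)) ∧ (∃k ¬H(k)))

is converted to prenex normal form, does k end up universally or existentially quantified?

Move each ¬ inward, flipping quantifiers it crosses:
  (∃n ¬G(n)) ∨ (∀k H(k))
Finally move all quantifiers to the prefix:
  ∃n ∀k (¬G(n) ∨ H(k))
The quantifier ∃k sits under an odd number of negations, so it flips to ∀k.

universal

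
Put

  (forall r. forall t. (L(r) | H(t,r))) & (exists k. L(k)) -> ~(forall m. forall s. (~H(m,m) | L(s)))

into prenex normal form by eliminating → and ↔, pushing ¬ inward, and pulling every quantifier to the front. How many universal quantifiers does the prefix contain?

1

First replace A → B with ¬A ∨ B.
  ~((forall r. forall t. (L(r) | H(t,r))) & (exists k. L(k))) | ~(forall m. forall s. (~H(m,m) | L(s)))
Move each ¬ inward, flipping quantifiers it crosses:
  (exists r. exists t. (~L(r) & ~H(t,r))) | (forall k. ~L(k)) | (exists m. exists s. (H(m,m) & ~L(s)))
All bound variables are already distinct, so no renaming is needed.
Extract every quantifier outward, since the variables are now distinct and don't occur free across branches:
  exists r. exists t. forall k. exists m. exists s. (~L(r) & ~H(t,r) | ~L(k) | H(m,m) & ~L(s))
The prefix is exists r exists t forall k exists m exists s: 1 universal, 4 existential.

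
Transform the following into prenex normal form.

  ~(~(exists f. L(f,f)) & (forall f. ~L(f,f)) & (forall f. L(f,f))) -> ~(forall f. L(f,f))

First replace A → B with ¬A ∨ B.
  ~~(~(exists f. L(f,f)) & (forall f. ~L(f,f)) & (forall f. L(f,f))) | ~(forall f. L(f,f))
Push ¬ through the quantifiers and connectives to reach negation normal form:
  (forall f. ~L(f,f)) & (forall f. ~L(f,f)) & (forall f. L(f,f)) | (exists f. ~L(f,f))
Standardize variables apart so no two quantifiers bind the same name: f↦b, f↦x, f↦s.
  (forall f. ~L(f,f)) & (forall b. ~L(b,b)) & (forall x. L(x,x)) | (exists s. ~L(s,s))
Finally move all quantifiers to the prefix:
  forall f. forall b. forall x. exists s. (~L(f,f) & ~L(b,b) & L(x,x) | ~L(s,s))

forall f. forall b. forall x. exists s. (~L(f,f) & ~L(b,b) & L(x,x) | ~L(s,s))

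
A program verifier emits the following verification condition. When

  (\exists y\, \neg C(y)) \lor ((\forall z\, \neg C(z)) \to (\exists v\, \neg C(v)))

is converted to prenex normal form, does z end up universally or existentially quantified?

Eliminate → and ↔ using ¬ and ∨.
  (\exists y\, \neg C(y)) \lor \neg (\forall z\, \neg C(z)) \lor (\exists v\, \neg C(v))
Move each ¬ inward, flipping quantifiers it crosses:
  (\exists y\, \neg C(y)) \lor (\exists z\, C(z)) \lor (\exists v\, \neg C(v))
All bound variables are already distinct, so no renaming is needed.
Finally move all quantifiers to the prefix:
  \exists y\, \exists z\, \exists v\, (\neg C(y) \lor C(z) \lor \neg C(v))
The quantifier \forall z sits under an odd number of negations (counting the antecedent side of each →), so it flips to \exists z.

existential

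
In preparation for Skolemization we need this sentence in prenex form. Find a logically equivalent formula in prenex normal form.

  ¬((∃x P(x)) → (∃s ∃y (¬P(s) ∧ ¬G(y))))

∃x ∀s ∀y (P(x) ∧ (P(s) ∨ G(y)))

First replace A → B with ¬A ∨ B.
  ¬(¬(∃x P(x)) ∨ (∃s ∃y (¬P(s) ∧ ¬G(y))))
Drive negations inward (¬∀x A ≡ ∃x ¬A, ¬∃x A ≡ ∀x ¬A, De Morgan for ∧/∨):
  (∃x P(x)) ∧ (∀s ∀y (P(s) ∨ G(y)))
All bound variables are already distinct, so no renaming is needed.
Finally move all quantifiers to the prefix:
  ∃x ∀s ∀y (P(x) ∧ (P(s) ∨ G(y)))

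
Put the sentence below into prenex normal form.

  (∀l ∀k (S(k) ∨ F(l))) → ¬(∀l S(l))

Eliminate → and ↔ using ¬ and ∨.
  ¬(∀l ∀k (S(k) ∨ F(l))) ∨ ¬(∀l S(l))
Drive negations inward (¬∀x A ≡ ∃x ¬A, ¬∃x A ≡ ∀x ¬A, De Morgan for ∧/∨):
  (∃l ∃k (¬S(k) ∧ ¬F(l))) ∨ (∃l ¬S(l))
Rename bound variables to avoid capture: l↦a.
  (∃l ∃k (¬S(k) ∧ ¬F(l))) ∨ (∃a ¬S(a))
Extract every quantifier outward, since the variables are now distinct and don't occur free across branches:
  ∃l ∃k ∃a (¬S(k) ∧ ¬F(l) ∨ ¬S(a))

∃l ∃k ∃a (¬S(k) ∧ ¬F(l) ∨ ¬S(a))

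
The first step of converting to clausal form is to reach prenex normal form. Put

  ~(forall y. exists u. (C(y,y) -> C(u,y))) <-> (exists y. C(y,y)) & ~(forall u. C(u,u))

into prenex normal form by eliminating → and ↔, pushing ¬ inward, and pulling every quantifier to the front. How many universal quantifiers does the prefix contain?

First replace A → B with ¬A ∨ B; A ↔ B as (¬A ∨ B) ∧ (¬B ∨ A).
  (~~(forall y. exists u. (~C(y,y) | C(u,y))) | (exists y. C(y,y)) & ~(forall u. C(u,u))) & (~((exists y. C(y,y)) & ~(forall u. C(u,u))) | ~(forall y. exists u. (~C(y,y) | C(u,y))))
Move each ¬ inward, flipping quantifiers it crosses:
  ((forall y. exists u. (~C(y,y) | C(u,y))) | (exists y. C(y,y)) & (exists u. ~C(u,u))) & ((forall y. ~C(y,y)) | (forall u. C(u,u)) | (exists y. forall u. (C(y,y) & ~C(u,y))))
Standardize variables apart so no two quantifiers bind the same name: y↦w, u↦v, y↦a, u↦z1, y↦x, u↦c.
  ((forall y. exists u. (~C(y,y) | C(u,y))) | (exists w. C(w,w)) & (exists v. ~C(v,v))) & ((forall a. ~C(a,a)) | (forall z1. C(z1,z1)) | (exists x. forall c. (C(x,x) & ~C(c,x))))
Extract every quantifier outward, since the variables are now distinct and don't occur free across branches:
  forall y. exists u. exists w. exists v. forall a. forall z1. exists x. forall c. ((~C(y,y) | C(u,y) | C(w,w) & ~C(v,v)) & (~C(a,a) | C(z1,z1) | C(x,x) & ~C(c,x)))
The prefix is forall y exists u exists w exists v forall a forall z1 exists x forall c: 4 universal, 4 existential.

4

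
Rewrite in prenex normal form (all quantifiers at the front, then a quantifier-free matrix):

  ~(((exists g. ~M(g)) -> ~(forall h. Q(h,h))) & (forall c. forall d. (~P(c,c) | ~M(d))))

exists g. forall h. exists c. exists d. (~M(g) & Q(h,h) | P(c,c) & M(d))

Rewrite implications/biconditionals: A → B as ¬A ∨ B.
  ~((~(exists g. ~M(g)) | ~(forall h. Q(h,h))) & (forall c. forall d. (~P(c,c) | ~M(d))))
Move each ¬ inward, flipping quantifiers it crosses:
  (exists g. ~M(g)) & (forall h. Q(h,h)) | (exists c. exists d. (P(c,c) & M(d)))
All bound variables are already distinct, so no renaming is needed.
Extract every quantifier outward, since the variables are now distinct and don't occur free across branches:
  exists g. forall h. exists c. exists d. (~M(g) & Q(h,h) | P(c,c) & M(d))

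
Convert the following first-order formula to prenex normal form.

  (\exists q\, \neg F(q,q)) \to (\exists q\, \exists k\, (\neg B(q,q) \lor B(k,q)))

Eliminate → and ↔ using ¬ and ∨.
  \neg (\exists q\, \neg F(q,q)) \lor (\exists q\, \exists k\, (\neg B(q,q) \lor B(k,q)))
Drive negations inward (¬∀x A ≡ ∃x ¬A, ¬∃x A ≡ ∀x ¬A, De Morgan for ∧/∨):
  (\forall q\, F(q,q)) \lor (\exists q\, \exists k\, (\neg B(q,q) \lor B(k,q)))
Standardize variables apart so no two quantifiers bind the same name: q↦w.
  (\forall q\, F(q,q)) \lor (\exists w\, \exists k\, (\neg B(w,w) \lor B(k,w)))
Finally move all quantifiers to the prefix:
  \forall q\, \exists w\, \exists k\, (F(q,q) \lor \neg B(w,w) \lor B(k,w))

\forall q\, \exists w\, \exists k\, (F(q,q) \lor \neg B(w,w) \lor B(k,w))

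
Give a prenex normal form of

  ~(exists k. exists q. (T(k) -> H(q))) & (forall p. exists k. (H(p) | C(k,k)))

forall k. forall q. forall p. exists u1. (T(k) & ~H(q) & (H(p) | C(u1,u1)))

First replace A → B with ¬A ∨ B.
  ~(exists k. exists q. (~T(k) | H(q))) & (forall p. exists k. (H(p) | C(k,k)))
Push ¬ through the quantifiers and connectives to reach negation normal form:
  (forall k. forall q. (T(k) & ~H(q))) & (forall p. exists k. (H(p) | C(k,k)))
Rename bound variables to avoid capture: k↦u1.
  (forall k. forall q. (T(k) & ~H(q))) & (forall p. exists u1. (H(p) | C(u1,u1)))
Finally move all quantifiers to the prefix:
  forall k. forall q. forall p. exists u1. (T(k) & ~H(q) & (H(p) | C(u1,u1)))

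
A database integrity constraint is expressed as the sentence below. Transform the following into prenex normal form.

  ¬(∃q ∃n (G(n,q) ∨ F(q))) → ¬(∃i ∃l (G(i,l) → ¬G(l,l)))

∃q ∃n ∀i ∀l (G(n,q) ∨ F(q) ∨ G(i,l) ∧ G(l,l))

Rewrite implications/biconditionals: A → B as ¬A ∨ B.
  ¬¬(∃q ∃n (G(n,q) ∨ F(q))) ∨ ¬(∃i ∃l (¬G(i,l) ∨ ¬G(l,l)))
Move each ¬ inward, flipping quantifiers it crosses:
  (∃q ∃n (G(n,q) ∨ F(q))) ∨ (∀i ∀l (G(i,l) ∧ G(l,l)))
All bound variables are already distinct, so no renaming is needed.
Pull the quantifiers to the front (each side's bound variable is not free in the other side):
  ∃q ∃n ∀i ∀l (G(n,q) ∨ F(q) ∨ G(i,l) ∧ G(l,l))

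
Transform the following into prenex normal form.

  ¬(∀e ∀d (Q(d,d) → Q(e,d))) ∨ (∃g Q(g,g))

∃e ∃d ∃g (Q(d,d) ∧ ¬Q(e,d) ∨ Q(g,g))

Eliminate → and ↔ using ¬ and ∨.
  ¬(∀e ∀d (¬Q(d,d) ∨ Q(e,d))) ∨ (∃g Q(g,g))
Move each ¬ inward, flipping quantifiers it crosses:
  (∃e ∃d (Q(d,d) ∧ ¬Q(e,d))) ∨ (∃g Q(g,g))
All bound variables are already distinct, so no renaming is needed.
Extract every quantifier outward, since the variables are now distinct and don't occur free across branches:
  ∃e ∃d ∃g (Q(d,d) ∧ ¬Q(e,d) ∨ Q(g,g))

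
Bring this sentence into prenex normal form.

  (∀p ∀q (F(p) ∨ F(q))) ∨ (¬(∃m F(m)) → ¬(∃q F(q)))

∀p ∀q ∃m ∀y (F(p) ∨ F(q) ∨ F(m) ∨ ¬F(y))

Eliminate → and ↔ using ¬ and ∨.
  (∀p ∀q (F(p) ∨ F(q))) ∨ ¬¬(∃m F(m)) ∨ ¬(∃q F(q))
Move each ¬ inward, flipping quantifiers it crosses:
  (∀p ∀q (F(p) ∨ F(q))) ∨ (∃m F(m)) ∨ (∀q ¬F(q))
Standardize variables apart so no two quantifiers bind the same name: q↦y.
  (∀p ∀q (F(p) ∨ F(q))) ∨ (∃m F(m)) ∨ (∀y ¬F(y))
Pull the quantifiers to the front (each side's bound variable is not free in the other side):
  ∀p ∀q ∃m ∀y (F(p) ∨ F(q) ∨ F(m) ∨ ¬F(y))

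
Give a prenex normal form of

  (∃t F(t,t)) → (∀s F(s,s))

∀t ∀s (¬F(t,t) ∨ F(s,s))

First replace A → B with ¬A ∨ B.
  ¬(∃t F(t,t)) ∨ (∀s F(s,s))
Move each ¬ inward, flipping quantifiers it crosses:
  (∀t ¬F(t,t)) ∨ (∀s F(s,s))
All bound variables are already distinct, so no renaming is needed.
Pull the quantifiers to the front (each side's bound variable is not free in the other side):
  ∀t ∀s (¬F(t,t) ∨ F(s,s))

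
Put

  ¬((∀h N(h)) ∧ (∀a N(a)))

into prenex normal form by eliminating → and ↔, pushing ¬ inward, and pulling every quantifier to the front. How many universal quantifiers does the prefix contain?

Push ¬ through the quantifiers and connectives to reach negation normal form:
  (∃h ¬N(h)) ∨ (∃a ¬N(a))
All bound variables are already distinct, so no renaming is needed.
Finally move all quantifiers to the prefix:
  ∃h ∃a (¬N(h) ∨ ¬N(a))
The prefix is ∃h ∃a: 0 universal, 2 existential.

0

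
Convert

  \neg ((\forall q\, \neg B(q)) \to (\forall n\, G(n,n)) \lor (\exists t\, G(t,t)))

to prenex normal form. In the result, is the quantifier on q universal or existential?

universal

Eliminate → and ↔ using ¬ and ∨.
  \neg (\neg (\forall q\, \neg B(q)) \lor (\forall n\, G(n,n)) \lor (\exists t\, G(t,t)))
Drive negations inward (¬∀x A ≡ ∃x ¬A, ¬∃x A ≡ ∀x ¬A, De Morgan for ∧/∨):
  (\forall q\, \neg B(q)) \land (\exists n\, \neg G(n,n)) \land (\forall t\, \neg G(t,t))
All bound variables are already distinct, so no renaming is needed.
Pull the quantifiers to the front (each side's bound variable is not free in the other side):
  \forall q\, \exists n\, \forall t\, (\neg B(q) \land \neg G(n,n) \land \neg G(t,t))
The quantifier \forall q sits under an even number of negations (counting the antecedent side of each →), so it remains universal.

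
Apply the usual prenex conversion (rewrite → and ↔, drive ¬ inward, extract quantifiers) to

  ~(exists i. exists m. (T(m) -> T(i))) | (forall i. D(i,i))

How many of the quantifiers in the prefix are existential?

0

Rewrite implications/biconditionals: A → B as ¬A ∨ B.
  ~(exists i. exists m. (~T(m) | T(i))) | (forall i. D(i,i))
Move each ¬ inward, flipping quantifiers it crosses:
  (forall i. forall m. (T(m) & ~T(i))) | (forall i. D(i,i))
Give each quantifier a distinct variable: i↦v.
  (forall i. forall m. (T(m) & ~T(i))) | (forall v. D(v,v))
Extract every quantifier outward, since the variables are now distinct and don't occur free across branches:
  forall i. forall m. forall v. (T(m) & ~T(i) | D(v,v))
The prefix is forall i forall m forall v: 3 universal, 0 existential.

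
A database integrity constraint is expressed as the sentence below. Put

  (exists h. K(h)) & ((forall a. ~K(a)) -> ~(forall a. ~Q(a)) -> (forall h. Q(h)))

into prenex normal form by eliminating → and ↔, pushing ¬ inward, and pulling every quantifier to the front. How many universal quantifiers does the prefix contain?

2

Eliminate → and ↔ using ¬ and ∨.
  (exists h. K(h)) & (~(forall a. ~K(a)) | ~~(forall a. ~Q(a)) | (forall h. Q(h)))
Move each ¬ inward, flipping quantifiers it crosses:
  (exists h. K(h)) & ((exists a. K(a)) | (forall a. ~Q(a)) | (forall h. Q(h)))
Give each quantifier a distinct variable: a↦z, h↦b.
  (exists h. K(h)) & ((exists a. K(a)) | (forall z. ~Q(z)) | (forall b. Q(b)))
Extract every quantifier outward, since the variables are now distinct and don't occur free across branches:
  exists h. exists a. forall z. forall b. (K(h) & (K(a) | ~Q(z) | Q(b)))
The prefix is exists h exists a forall z forall b: 2 universal, 2 existential.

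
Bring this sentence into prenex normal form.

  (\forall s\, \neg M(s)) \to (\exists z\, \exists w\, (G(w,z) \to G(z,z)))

\exists s\, \exists z\, \exists w\, (M(s) \lor \neg G(w,z) \lor G(z,z))

First replace A → B with ¬A ∨ B.
  \neg (\forall s\, \neg M(s)) \lor (\exists z\, \exists w\, (\neg G(w,z) \lor G(z,z)))
Drive negations inward (¬∀x A ≡ ∃x ¬A, ¬∃x A ≡ ∀x ¬A, De Morgan for ∧/∨):
  (\exists s\, M(s)) \lor (\exists z\, \exists w\, (\neg G(w,z) \lor G(z,z)))
All bound variables are already distinct, so no renaming is needed.
Finally move all quantifiers to the prefix:
  \exists s\, \exists z\, \exists w\, (M(s) \lor \neg G(w,z) \lor G(z,z))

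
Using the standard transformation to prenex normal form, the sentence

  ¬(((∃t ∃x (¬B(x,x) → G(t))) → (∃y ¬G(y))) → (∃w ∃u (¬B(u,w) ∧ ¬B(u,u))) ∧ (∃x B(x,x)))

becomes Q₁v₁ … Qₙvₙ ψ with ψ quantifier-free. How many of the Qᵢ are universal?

Eliminate → and ↔ using ¬ and ∨.
  ¬(¬(¬(∃t ∃x (¬¬B(x,x) ∨ G(t))) ∨ (∃y ¬G(y))) ∨ (∃w ∃u (¬B(u,w) ∧ ¬B(u,u))) ∧ (∃x B(x,x)))
Push ¬ through the quantifiers and connectives to reach negation normal form:
  ((∀t ∀x (¬B(x,x) ∧ ¬G(t))) ∨ (∃y ¬G(y))) ∧ ((∀w ∀u (B(u,w) ∨ B(u,u))) ∨ (∀x ¬B(x,x)))
Rename bound variables to avoid capture: x↦a.
  ((∀t ∀x (¬B(x,x) ∧ ¬G(t))) ∨ (∃y ¬G(y))) ∧ ((∀w ∀u (B(u,w) ∨ B(u,u))) ∨ (∀a ¬B(a,a)))
Pull the quantifiers to the front (each side's bound variable is not free in the other side):
  ∀t ∀x ∃y ∀w ∀u ∀a ((¬B(x,x) ∧ ¬G(t) ∨ ¬G(y)) ∧ (B(u,w) ∨ B(u,u) ∨ ¬B(a,a)))
The prefix is ∀t ∀x ∃y ∀w ∀u ∀a: 5 universal, 1 existential.

5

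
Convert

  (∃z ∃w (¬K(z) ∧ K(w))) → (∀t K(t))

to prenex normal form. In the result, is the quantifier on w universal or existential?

universal

Rewrite implications/biconditionals: A → B as ¬A ∨ B.
  ¬(∃z ∃w (¬K(z) ∧ K(w))) ∨ (∀t K(t))
Push ¬ through the quantifiers and connectives to reach negation normal form:
  (∀z ∀w (K(z) ∨ ¬K(w))) ∨ (∀t K(t))
All bound variables are already distinct, so no renaming is needed.
Pull the quantifiers to the front (each side's bound variable is not free in the other side):
  ∀z ∀w ∀t (K(z) ∨ ¬K(w) ∨ K(t))
The quantifier ∃w sits under an odd number of negations (counting the antecedent side of each →), so it flips to ∀w.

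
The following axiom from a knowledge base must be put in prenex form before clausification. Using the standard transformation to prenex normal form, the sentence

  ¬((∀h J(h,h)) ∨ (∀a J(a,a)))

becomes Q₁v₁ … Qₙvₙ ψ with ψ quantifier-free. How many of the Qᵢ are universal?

Drive negations inward (¬∀x A ≡ ∃x ¬A, ¬∃x A ≡ ∀x ¬A, De Morgan for ∧/∨):
  (∃h ¬J(h,h)) ∧ (∃a ¬J(a,a))
All bound variables are already distinct, so no renaming is needed.
Pull the quantifiers to the front (each side's bound variable is not free in the other side):
  ∃h ∃a (¬J(h,h) ∧ ¬J(a,a))
The prefix is ∃h ∃a: 0 universal, 2 existential.

0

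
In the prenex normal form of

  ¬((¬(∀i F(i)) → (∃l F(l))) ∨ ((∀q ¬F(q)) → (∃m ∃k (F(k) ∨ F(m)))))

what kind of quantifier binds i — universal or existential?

Rewrite implications/biconditionals: A → B as ¬A ∨ B.
  ¬(¬¬(∀i F(i)) ∨ (∃l F(l)) ∨ ¬(∀q ¬F(q)) ∨ (∃m ∃k (F(k) ∨ F(m))))
Push ¬ through the quantifiers and connectives to reach negation normal form:
  (∃i ¬F(i)) ∧ (∀l ¬F(l)) ∧ (∀q ¬F(q)) ∧ (∀m ∀k (¬F(k) ∧ ¬F(m)))
Extract every quantifier outward, since the variables are now distinct and don't occur free across branches:
  ∃i ∀l ∀q ∀m ∀k (¬F(i) ∧ ¬F(l) ∧ ¬F(q) ∧ ¬F(k) ∧ ¬F(m))
The quantifier ∀i sits under an odd number of negations (counting the antecedent side of each →), so it flips to ∃i.

existential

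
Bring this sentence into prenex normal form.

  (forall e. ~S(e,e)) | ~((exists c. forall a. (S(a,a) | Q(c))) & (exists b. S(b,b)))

Push ¬ through the quantifiers and connectives to reach negation normal form:
  (forall e. ~S(e,e)) | (forall c. exists a. (~S(a,a) & ~Q(c))) | (forall b. ~S(b,b))
Finally move all quantifiers to the prefix:
  forall e. forall c. exists a. forall b. (~S(e,e) | ~S(a,a) & ~Q(c) | ~S(b,b))

forall e. forall c. exists a. forall b. (~S(e,e) | ~S(a,a) & ~Q(c) | ~S(b,b))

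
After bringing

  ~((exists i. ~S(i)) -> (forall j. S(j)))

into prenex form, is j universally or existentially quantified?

existential

First replace A → B with ¬A ∨ B.
  ~(~(exists i. ~S(i)) | (forall j. S(j)))
Move each ¬ inward, flipping quantifiers it crosses:
  (exists i. ~S(i)) & (exists j. ~S(j))
Pull the quantifiers to the front (each side's bound variable is not free in the other side):
  exists i. exists j. (~S(i) & ~S(j))
The quantifier forall j sits under an odd number of negations (counting the antecedent side of each →), so it flips to exists j.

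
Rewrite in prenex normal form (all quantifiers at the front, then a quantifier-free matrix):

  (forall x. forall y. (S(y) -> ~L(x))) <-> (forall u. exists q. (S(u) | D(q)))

Rewrite implications/biconditionals: A → B as ¬A ∨ B; A ↔ B as (¬A ∨ B) ∧ (¬B ∨ A).
  (~(forall x. forall y. (~S(y) | ~L(x))) | (forall u. exists q. (S(u) | D(q)))) & (~(forall u. exists q. (S(u) | D(q))) | (forall x. forall y. (~S(y) | ~L(x))))
Push ¬ through the quantifiers and connectives to reach negation normal form:
  ((exists x. exists y. (S(y) & L(x))) | (forall u. exists q. (S(u) | D(q)))) & ((exists u. forall q. (~S(u) & ~D(q))) | (forall x. forall y. (~S(y) | ~L(x))))
Standardize variables apart so no two quantifiers bind the same name: u↦s, q↦r, x↦a, y↦p.
  ((exists x. exists y. (S(y) & L(x))) | (forall u. exists q. (S(u) | D(q)))) & ((exists s. forall r. (~S(s) & ~D(r))) | (forall a. forall p. (~S(p) | ~L(a))))
Pull the quantifiers to the front (each side's bound variable is not free in the other side):
  exists x. exists y. forall u. exists q. exists s. forall r. forall a. forall p. ((S(y) & L(x) | S(u) | D(q)) & (~S(s) & ~D(r) | ~S(p) | ~L(a)))

exists x. exists y. forall u. exists q. exists s. forall r. forall a. forall p. ((S(y) & L(x) | S(u) | D(q)) & (~S(s) & ~D(r) | ~S(p) | ~L(a)))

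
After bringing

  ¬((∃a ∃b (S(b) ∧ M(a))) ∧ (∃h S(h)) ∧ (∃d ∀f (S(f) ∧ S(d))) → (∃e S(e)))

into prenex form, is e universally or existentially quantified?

Rewrite implications/biconditionals: A → B as ¬A ∨ B.
  ¬(¬((∃a ∃b (S(b) ∧ M(a))) ∧ (∃h S(h)) ∧ (∃d ∀f (S(f) ∧ S(d)))) ∨ (∃e S(e)))
Drive negations inward (¬∀x A ≡ ∃x ¬A, ¬∃x A ≡ ∀x ¬A, De Morgan for ∧/∨):
  (∃a ∃b (S(b) ∧ M(a))) ∧ (∃h S(h)) ∧ (∃d ∀f (S(f) ∧ S(d))) ∧ (∀e ¬S(e))
Pull the quantifiers to the front (each side's bound variable is not free in the other side):
  ∃a ∃b ∃h ∃d ∀f ∀e (S(b) ∧ M(a) ∧ S(h) ∧ S(f) ∧ S(d) ∧ ¬S(e))
The quantifier ∃e sits under an odd number of negations (counting the antecedent side of each →), so it flips to ∀e.

universal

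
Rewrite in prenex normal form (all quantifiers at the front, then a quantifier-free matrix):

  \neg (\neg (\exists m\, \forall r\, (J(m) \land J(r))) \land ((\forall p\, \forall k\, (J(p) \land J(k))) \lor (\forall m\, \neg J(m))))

Move each ¬ inward, flipping quantifiers it crosses:
  (\exists m\, \forall r\, (J(m) \land J(r))) \lor (\exists p\, \exists k\, (\neg J(p) \lor \neg J(k))) \land (\exists m\, J(m))
Standardize variables apart so no two quantifiers bind the same name: m↦w1.
  (\exists m\, \forall r\, (J(m) \land J(r))) \lor (\exists p\, \exists k\, (\neg J(p) \lor \neg J(k))) \land (\exists w1\, J(w1))
Finally move all quantifiers to the prefix:
  \exists m\, \forall r\, \exists p\, \exists k\, \exists w1\, (J(m) \land J(r) \lor (\neg J(p) \lor \neg J(k)) \land J(w1))

\exists m\, \forall r\, \exists p\, \exists k\, \exists w1\, (J(m) \land J(r) \lor (\neg J(p) \lor \neg J(k)) \land J(w1))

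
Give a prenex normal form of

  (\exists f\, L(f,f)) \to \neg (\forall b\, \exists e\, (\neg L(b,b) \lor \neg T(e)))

First replace A → B with ¬A ∨ B.
  \neg (\exists f\, L(f,f)) \lor \neg (\forall b\, \exists e\, (\neg L(b,b) \lor \neg T(e)))
Drive negations inward (¬∀x A ≡ ∃x ¬A, ¬∃x A ≡ ∀x ¬A, De Morgan for ∧/∨):
  (\forall f\, \neg L(f,f)) \lor (\exists b\, \forall e\, (L(b,b) \land T(e)))
Extract every quantifier outward, since the variables are now distinct and don't occur free across branches:
  \forall f\, \exists b\, \forall e\, (\neg L(f,f) \lor L(b,b) \land T(e))

\forall f\, \exists b\, \forall e\, (\neg L(f,f) \lor L(b,b) \land T(e))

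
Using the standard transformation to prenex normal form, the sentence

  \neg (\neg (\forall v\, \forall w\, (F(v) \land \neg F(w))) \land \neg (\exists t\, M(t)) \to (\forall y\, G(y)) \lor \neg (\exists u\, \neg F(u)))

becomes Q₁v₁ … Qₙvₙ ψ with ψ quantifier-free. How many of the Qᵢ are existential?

First replace A → B with ¬A ∨ B.
  \neg (\neg (\neg (\forall v\, \forall w\, (F(v) \land \neg F(w))) \land \neg (\exists t\, M(t))) \lor (\forall y\, G(y)) \lor \neg (\exists u\, \neg F(u)))
Drive negations inward (¬∀x A ≡ ∃x ¬A, ¬∃x A ≡ ∀x ¬A, De Morgan for ∧/∨):
  (\exists v\, \exists w\, (\neg F(v) \lor F(w))) \land (\forall t\, \neg M(t)) \land (\exists y\, \neg G(y)) \land (\exists u\, \neg F(u))
All bound variables are already distinct, so no renaming is needed.
Finally move all quantifiers to the prefix:
  \exists v\, \exists w\, \forall t\, \exists y\, \exists u\, ((\neg F(v) \lor F(w)) \land \neg M(t) \land \neg G(y) \land \neg F(u))
The prefix is \exists v \exists w \forall t \exists y \exists u: 1 universal, 4 existential.

4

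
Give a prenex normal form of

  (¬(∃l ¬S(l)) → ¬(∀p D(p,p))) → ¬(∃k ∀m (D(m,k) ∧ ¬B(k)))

First replace A → B with ¬A ∨ B.
  ¬(¬¬(∃l ¬S(l)) ∨ ¬(∀p D(p,p))) ∨ ¬(∃k ∀m (D(m,k) ∧ ¬B(k)))
Move each ¬ inward, flipping quantifiers it crosses:
  (∀l S(l)) ∧ (∀p D(p,p)) ∨ (∀k ∃m (¬D(m,k) ∨ B(k)))
All bound variables are already distinct, so no renaming is needed.
Pull the quantifiers to the front (each side's bound variable is not free in the other side):
  ∀l ∀p ∀k ∃m (S(l) ∧ D(p,p) ∨ ¬D(m,k) ∨ B(k))

∀l ∀p ∀k ∃m (S(l) ∧ D(p,p) ∨ ¬D(m,k) ∨ B(k))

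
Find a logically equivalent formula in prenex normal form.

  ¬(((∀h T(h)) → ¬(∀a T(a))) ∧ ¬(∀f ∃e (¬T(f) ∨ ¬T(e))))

First replace A → B with ¬A ∨ B.
  ¬((¬(∀h T(h)) ∨ ¬(∀a T(a))) ∧ ¬(∀f ∃e (¬T(f) ∨ ¬T(e))))
Push ¬ through the quantifiers and connectives to reach negation normal form:
  (∀h T(h)) ∧ (∀a T(a)) ∨ (∀f ∃e (¬T(f) ∨ ¬T(e)))
All bound variables are already distinct, so no renaming is needed.
Finally move all quantifiers to the prefix:
  ∀h ∀a ∀f ∃e (T(h) ∧ T(a) ∨ ¬T(f) ∨ ¬T(e))

∀h ∀a ∀f ∃e (T(h) ∧ T(a) ∨ ¬T(f) ∨ ¬T(e))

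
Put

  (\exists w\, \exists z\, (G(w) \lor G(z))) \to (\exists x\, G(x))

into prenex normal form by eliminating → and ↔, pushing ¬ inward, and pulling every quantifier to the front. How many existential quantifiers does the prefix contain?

Eliminate → and ↔ using ¬ and ∨.
  \neg (\exists w\, \exists z\, (G(w) \lor G(z))) \lor (\exists x\, G(x))
Move each ¬ inward, flipping quantifiers it crosses:
  (\forall w\, \forall z\, (\neg G(w) \land \neg G(z))) \lor (\exists x\, G(x))
All bound variables are already distinct, so no renaming is needed.
Finally move all quantifiers to the prefix:
  \forall w\, \forall z\, \exists x\, (\neg G(w) \land \neg G(z) \lor G(x))
The prefix is \forall w \forall z \exists x: 2 universal, 1 existential.

1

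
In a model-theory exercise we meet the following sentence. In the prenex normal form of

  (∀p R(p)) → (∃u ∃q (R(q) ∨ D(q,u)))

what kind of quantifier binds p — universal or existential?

First replace A → B with ¬A ∨ B.
  ¬(∀p R(p)) ∨ (∃u ∃q (R(q) ∨ D(q,u)))
Move each ¬ inward, flipping quantifiers it crosses:
  (∃p ¬R(p)) ∨ (∃u ∃q (R(q) ∨ D(q,u)))
All bound variables are already distinct, so no renaming is needed.
Pull the quantifiers to the front (each side's bound variable is not free in the other side):
  ∃p ∃u ∃q (¬R(p) ∨ R(q) ∨ D(q,u))
The quantifier ∀p sits under an odd number of negations (counting the antecedent side of each →), so it flips to ∃p.

existential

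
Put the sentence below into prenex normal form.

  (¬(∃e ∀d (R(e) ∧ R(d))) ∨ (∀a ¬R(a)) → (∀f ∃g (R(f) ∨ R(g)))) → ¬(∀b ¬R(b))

First replace A → B with ¬A ∨ B.
  ¬(¬(¬(∃e ∀d (R(e) ∧ R(d))) ∨ (∀a ¬R(a))) ∨ (∀f ∃g (R(f) ∨ R(g)))) ∨ ¬(∀b ¬R(b))
Move each ¬ inward, flipping quantifiers it crosses:
  ((∀e ∃d (¬R(e) ∨ ¬R(d))) ∨ (∀a ¬R(a))) ∧ (∃f ∀g (¬R(f) ∧ ¬R(g))) ∨ (∃b R(b))
All bound variables are already distinct, so no renaming is needed.
Finally move all quantifiers to the prefix:
  ∀e ∃d ∀a ∃f ∀g ∃b ((¬R(e) ∨ ¬R(d) ∨ ¬R(a)) ∧ ¬R(f) ∧ ¬R(g) ∨ R(b))

∀e ∃d ∀a ∃f ∀g ∃b ((¬R(e) ∨ ¬R(d) ∨ ¬R(a)) ∧ ¬R(f) ∧ ¬R(g) ∨ R(b))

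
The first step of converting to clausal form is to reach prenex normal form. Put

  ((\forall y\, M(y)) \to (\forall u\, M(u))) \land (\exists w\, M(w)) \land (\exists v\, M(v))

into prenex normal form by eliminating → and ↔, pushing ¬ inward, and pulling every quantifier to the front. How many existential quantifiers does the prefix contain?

First replace A → B with ¬A ∨ B.
  (\neg (\forall y\, M(y)) \lor (\forall u\, M(u))) \land (\exists w\, M(w)) \land (\exists v\, M(v))
Push ¬ through the quantifiers and connectives to reach negation normal form:
  ((\exists y\, \neg M(y)) \lor (\forall u\, M(u))) \land (\exists w\, M(w)) \land (\exists v\, M(v))
All bound variables are already distinct, so no renaming is needed.
Finally move all quantifiers to the prefix:
  \exists y\, \forall u\, \exists w\, \exists v\, ((\neg M(y) \lor M(u)) \land M(w) \land M(v))
The prefix is \exists y \forall u \exists w \exists v: 1 universal, 3 existential.

3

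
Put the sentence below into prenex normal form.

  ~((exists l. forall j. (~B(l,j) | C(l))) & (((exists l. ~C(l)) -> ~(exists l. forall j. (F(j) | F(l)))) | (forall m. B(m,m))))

Eliminate → and ↔ using ¬ and ∨.
  ~((exists l. forall j. (~B(l,j) | C(l))) & (~(exists l. ~C(l)) | ~(exists l. forall j. (F(j) | F(l))) | (forall m. B(m,m))))
Push ¬ through the quantifiers and connectives to reach negation normal form:
  (forall l. exists j. (B(l,j) & ~C(l))) | (exists l. ~C(l)) & (exists l. forall j. (F(j) | F(l))) & (exists m. ~B(m,m))
Standardize variables apart so no two quantifiers bind the same name: l↦p, l↦t, j↦u1.
  (forall l. exists j. (B(l,j) & ~C(l))) | (exists p. ~C(p)) & (exists t. forall u1. (F(u1) | F(t))) & (exists m. ~B(m,m))
Extract every quantifier outward, since the variables are now distinct and don't occur free across branches:
  forall l. exists j. exists p. exists t. forall u1. exists m. (B(l,j) & ~C(l) | ~C(p) & (F(u1) | F(t)) & ~B(m,m))

forall l. exists j. exists p. exists t. forall u1. exists m. (B(l,j) & ~C(l) | ~C(p) & (F(u1) | F(t)) & ~B(m,m))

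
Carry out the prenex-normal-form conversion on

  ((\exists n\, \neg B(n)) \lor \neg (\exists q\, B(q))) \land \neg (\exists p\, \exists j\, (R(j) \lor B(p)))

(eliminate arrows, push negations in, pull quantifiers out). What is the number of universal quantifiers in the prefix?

3

Push ¬ through the quantifiers and connectives to reach negation normal form:
  ((\exists n\, \neg B(n)) \lor (\forall q\, \neg B(q))) \land (\forall p\, \forall j\, (\neg R(j) \land \neg B(p)))
Extract every quantifier outward, since the variables are now distinct and don't occur free across branches:
  \exists n\, \forall q\, \forall p\, \forall j\, ((\neg B(n) \lor \neg B(q)) \land \neg R(j) \land \neg B(p))
The prefix is \exists n \forall q \forall p \forall j: 3 universal, 1 existential.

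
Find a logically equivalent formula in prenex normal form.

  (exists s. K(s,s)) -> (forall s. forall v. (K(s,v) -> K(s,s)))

Eliminate → and ↔ using ¬ and ∨.
  ~(exists s. K(s,s)) | (forall s. forall v. (~K(s,v) | K(s,s)))
Drive negations inward (¬∀x A ≡ ∃x ¬A, ¬∃x A ≡ ∀x ¬A, De Morgan for ∧/∨):
  (forall s. ~K(s,s)) | (forall s. forall v. (~K(s,v) | K(s,s)))
Rename bound variables to avoid capture: s↦r.
  (forall s. ~K(s,s)) | (forall r. forall v. (~K(r,v) | K(r,r)))
Finally move all quantifiers to the prefix:
  forall s. forall r. forall v. (~K(s,s) | ~K(r,v) | K(r,r))

forall s. forall r. forall v. (~K(s,s) | ~K(r,v) | K(r,r))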